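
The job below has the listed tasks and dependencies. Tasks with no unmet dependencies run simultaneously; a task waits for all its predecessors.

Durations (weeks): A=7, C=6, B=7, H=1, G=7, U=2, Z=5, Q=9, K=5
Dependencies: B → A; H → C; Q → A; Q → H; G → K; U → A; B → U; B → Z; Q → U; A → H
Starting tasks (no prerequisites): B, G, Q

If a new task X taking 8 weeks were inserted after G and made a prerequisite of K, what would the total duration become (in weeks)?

25

Originally the schedule takes 25 weeks.
With X inserted, K now waits for max(G, X).
New critical path: Q→U→A→H→C = 9+2+7+1+6 = 25 ⇒ 25 weeks.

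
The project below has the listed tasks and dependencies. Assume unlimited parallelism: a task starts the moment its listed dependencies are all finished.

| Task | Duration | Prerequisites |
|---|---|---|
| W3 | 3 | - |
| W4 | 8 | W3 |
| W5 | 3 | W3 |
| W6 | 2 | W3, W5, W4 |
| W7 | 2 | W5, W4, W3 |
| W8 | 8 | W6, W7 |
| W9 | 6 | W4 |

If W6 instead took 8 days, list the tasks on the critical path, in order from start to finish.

W3, W4, W6, W8

Actual critical path: W3→W4→W6→W8 = 3+8+2+8 = 21 ⇒ 21 days.
W6 lies on that path, so at 8 days the path becomes 27 days.
The critical path is still W3→W4→W6→W8; finish is now 27 days.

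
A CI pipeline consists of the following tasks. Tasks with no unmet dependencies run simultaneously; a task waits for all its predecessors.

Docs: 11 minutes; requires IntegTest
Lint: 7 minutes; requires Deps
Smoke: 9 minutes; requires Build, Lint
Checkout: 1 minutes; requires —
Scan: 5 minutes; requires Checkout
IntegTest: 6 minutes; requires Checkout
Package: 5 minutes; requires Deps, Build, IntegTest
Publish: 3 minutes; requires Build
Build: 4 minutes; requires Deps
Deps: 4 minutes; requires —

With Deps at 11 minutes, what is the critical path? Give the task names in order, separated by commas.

As given, the longest chain is Deps→Lint→Smoke = 4+7+9 = 20, so the finish is 20 minutes.
Deps lies on that path, so at 11 minutes the path becomes 27 minutes.
That remains the longest chain; total 27 minutes.

Deps, Lint, Smoke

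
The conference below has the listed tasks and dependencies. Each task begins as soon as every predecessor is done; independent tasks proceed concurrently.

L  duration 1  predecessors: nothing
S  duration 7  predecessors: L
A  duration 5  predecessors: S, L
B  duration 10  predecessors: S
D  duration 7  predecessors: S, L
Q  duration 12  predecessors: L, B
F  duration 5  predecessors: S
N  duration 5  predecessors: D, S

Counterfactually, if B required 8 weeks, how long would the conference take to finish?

Baseline: L→S→B→Q = 1+7+10+12 = 30 → 30 weeks.
Since B is critical, the -2 change carries straight to that chain (now 28 weeks).
That remains the longest chain; total 28 weeks.

28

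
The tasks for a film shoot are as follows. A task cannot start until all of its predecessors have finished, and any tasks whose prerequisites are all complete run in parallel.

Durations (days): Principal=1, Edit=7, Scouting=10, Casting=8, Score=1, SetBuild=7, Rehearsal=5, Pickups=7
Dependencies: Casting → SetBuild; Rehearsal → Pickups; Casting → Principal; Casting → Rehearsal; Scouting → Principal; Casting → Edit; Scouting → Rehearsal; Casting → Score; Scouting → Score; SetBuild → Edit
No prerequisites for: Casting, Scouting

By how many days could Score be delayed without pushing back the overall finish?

The longest chain is Casting→SetBuild→Edit = 8+7+7 = 22; overall finish 22 days.
Score finishes as early as 11 and must finish by 22.
Float = 22 − 11 = 11.

11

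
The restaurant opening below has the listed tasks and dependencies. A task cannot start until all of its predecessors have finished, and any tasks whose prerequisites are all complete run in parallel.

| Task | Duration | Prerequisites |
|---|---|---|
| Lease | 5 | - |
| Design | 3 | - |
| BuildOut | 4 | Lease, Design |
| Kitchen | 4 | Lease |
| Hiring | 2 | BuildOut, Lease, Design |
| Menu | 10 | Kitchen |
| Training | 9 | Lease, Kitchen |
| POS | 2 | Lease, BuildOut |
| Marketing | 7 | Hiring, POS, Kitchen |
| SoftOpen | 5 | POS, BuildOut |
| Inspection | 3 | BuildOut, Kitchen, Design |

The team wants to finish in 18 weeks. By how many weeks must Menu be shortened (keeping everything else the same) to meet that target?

1

Current finish: 19 weeks; target: 18.
Menu is on every critical path, so each week cut from Menu cuts the finish by one (this holds down to a finish of 18).
Need 19 − 18 = 1 week off Menu → Menu becomes 9 weeks, finish becomes 18.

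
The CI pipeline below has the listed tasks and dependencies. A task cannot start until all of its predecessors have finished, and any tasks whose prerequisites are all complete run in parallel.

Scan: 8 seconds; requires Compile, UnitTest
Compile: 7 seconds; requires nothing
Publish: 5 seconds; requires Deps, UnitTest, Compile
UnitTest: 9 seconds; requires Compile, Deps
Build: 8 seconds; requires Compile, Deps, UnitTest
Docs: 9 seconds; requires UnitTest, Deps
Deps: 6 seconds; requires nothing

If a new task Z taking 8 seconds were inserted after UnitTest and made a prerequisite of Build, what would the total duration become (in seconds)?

Originally the job takes 25 seconds.
With Z inserted, Build now waits for max(Compile, Deps, UnitTest, Z).
New critical path: Compile→UnitTest→Z→Build = 7+9+8+8 = 32 ⇒ 32 seconds.

32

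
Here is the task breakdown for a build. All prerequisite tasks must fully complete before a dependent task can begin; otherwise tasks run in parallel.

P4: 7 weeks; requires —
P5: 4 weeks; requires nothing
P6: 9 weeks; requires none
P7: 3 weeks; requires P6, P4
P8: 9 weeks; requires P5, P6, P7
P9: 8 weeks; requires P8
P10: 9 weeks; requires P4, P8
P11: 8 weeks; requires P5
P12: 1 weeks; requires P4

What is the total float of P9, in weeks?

1

Critical path: P6→P7→P8→P10 = 9+3+9+9 = 30, so the finish is 30 weeks.
The longest chain containing P9 totals 29 weeks.
Slack of P9 = 22 − 21 = 1 week.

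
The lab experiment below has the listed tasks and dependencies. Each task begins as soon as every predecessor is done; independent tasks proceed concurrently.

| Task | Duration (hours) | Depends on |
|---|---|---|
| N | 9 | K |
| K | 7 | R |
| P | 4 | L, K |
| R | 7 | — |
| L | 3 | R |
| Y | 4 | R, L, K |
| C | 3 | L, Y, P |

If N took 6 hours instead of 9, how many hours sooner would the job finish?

2

As given, the longest chain is R→K→N = 7+7+9 = 23, so the finish is 23 hours.
Since N is critical, the -3 change carries straight to that chain (now 20 hours).
The binding chain switches to R→K→P→C = 7+7+4+3 = 21; finish 21 hours.
Change in finish: 21 − 23 = -2 hours.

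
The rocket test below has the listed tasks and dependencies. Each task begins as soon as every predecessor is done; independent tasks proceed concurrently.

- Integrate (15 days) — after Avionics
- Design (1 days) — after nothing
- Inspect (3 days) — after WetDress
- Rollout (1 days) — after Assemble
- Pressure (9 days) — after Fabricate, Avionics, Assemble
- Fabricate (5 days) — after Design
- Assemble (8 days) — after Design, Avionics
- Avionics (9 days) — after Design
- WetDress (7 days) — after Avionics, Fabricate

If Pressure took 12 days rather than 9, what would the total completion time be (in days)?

Actual critical path: Design→Avionics→Assemble→Pressure = 1+9+8+9 = 27 ⇒ 27 days.
Pressure is on the critical path; changing it to 12 makes that path 30 days.
No other chain overtakes it, so the finish is 30 days.

30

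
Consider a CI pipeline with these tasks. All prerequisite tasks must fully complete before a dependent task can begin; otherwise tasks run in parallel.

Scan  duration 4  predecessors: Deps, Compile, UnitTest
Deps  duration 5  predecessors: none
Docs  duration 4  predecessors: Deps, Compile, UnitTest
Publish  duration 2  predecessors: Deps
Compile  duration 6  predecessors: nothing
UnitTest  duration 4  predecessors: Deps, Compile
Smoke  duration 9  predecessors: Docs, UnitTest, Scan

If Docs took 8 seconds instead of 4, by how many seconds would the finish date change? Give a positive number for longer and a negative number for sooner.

The binding path is Compile→UnitTest→Docs→Smoke = 6+4+4+9 = 23; finish at 23 seconds.
Since Docs is critical, the +4 change carries straight to that chain (now 27 seconds).
That remains the longest chain; total 27 seconds.
Change in finish: 27 − 23 = +4 seconds.

4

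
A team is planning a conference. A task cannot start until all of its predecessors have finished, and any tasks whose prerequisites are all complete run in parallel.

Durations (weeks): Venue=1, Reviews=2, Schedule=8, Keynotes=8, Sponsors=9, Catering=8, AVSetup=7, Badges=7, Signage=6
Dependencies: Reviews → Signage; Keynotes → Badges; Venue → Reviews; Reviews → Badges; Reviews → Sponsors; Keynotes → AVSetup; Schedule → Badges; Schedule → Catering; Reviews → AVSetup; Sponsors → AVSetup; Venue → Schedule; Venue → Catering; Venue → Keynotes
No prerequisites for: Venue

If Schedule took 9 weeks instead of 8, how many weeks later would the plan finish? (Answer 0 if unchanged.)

0

Baseline: Venue→Reviews→Sponsors→AVSetup = 1+2+9+7 = 19 → 19 weeks.
Schedule has 2 weeks of float (longest path through it is 17).
The critical path is still Venue→Reviews→Sponsors→AVSetup; finish is now 19 weeks.
Change in finish: 19 − 19 = +0 weeks.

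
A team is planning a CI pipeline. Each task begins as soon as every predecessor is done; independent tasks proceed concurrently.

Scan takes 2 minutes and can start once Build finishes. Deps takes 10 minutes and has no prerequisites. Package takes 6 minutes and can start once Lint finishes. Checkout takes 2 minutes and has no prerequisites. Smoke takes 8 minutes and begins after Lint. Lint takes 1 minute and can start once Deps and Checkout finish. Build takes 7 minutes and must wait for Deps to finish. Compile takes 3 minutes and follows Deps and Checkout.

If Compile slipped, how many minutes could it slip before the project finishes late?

6

Critical path: Deps→Lint→Smoke = 10+1+8 = 19, so the finish is 19 minutes.
Longest path through Compile: 13 minutes (earliest finish 13, latest finish 19).
Float = 19 − 13 = 6.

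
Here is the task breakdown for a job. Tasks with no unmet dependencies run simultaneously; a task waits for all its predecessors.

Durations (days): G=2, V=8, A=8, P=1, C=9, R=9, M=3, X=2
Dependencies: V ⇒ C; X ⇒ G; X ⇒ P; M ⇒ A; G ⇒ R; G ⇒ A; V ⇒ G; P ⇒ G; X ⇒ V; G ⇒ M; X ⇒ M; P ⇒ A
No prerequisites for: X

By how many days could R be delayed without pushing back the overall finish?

2

Critical path: X→V→G→M→A = 2+8+2+3+8 = 23, so the finish is 23 days.
The longest chain containing R totals 21 days.
Slack of R = 14 − 12 = 2 days.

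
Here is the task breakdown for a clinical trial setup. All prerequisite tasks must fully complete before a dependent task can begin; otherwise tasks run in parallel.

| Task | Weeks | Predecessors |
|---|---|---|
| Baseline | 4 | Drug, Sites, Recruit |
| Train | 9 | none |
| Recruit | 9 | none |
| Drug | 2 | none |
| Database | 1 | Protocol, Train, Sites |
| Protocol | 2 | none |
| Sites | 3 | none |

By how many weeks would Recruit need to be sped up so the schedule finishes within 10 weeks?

3

Current finish: 13 weeks; target: 10.
Recruit is on every critical path, so each week cut from Recruit cuts the finish by one (this holds down to a finish of 10).
Need 13 − 10 = 3 weeks off Recruit → Recruit becomes 6 weeks, finish becomes 10.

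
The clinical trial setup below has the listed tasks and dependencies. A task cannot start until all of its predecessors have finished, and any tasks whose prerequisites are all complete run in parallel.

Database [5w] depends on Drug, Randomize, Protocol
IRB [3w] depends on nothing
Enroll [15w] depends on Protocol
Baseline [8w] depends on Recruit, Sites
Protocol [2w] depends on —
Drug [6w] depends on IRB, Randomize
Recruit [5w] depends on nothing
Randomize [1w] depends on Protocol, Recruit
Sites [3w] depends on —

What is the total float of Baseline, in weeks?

The longest chain is Protocol→Enroll = 2+15 = 17; overall finish 17 weeks.
The longest chain containing Baseline totals 13 weeks.
Slack of Baseline = 9 − 5 = 4 weeks.

4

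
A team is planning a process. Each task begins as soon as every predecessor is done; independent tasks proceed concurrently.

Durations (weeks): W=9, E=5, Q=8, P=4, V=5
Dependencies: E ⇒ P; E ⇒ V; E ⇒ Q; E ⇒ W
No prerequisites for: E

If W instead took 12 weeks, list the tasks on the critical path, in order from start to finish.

The binding path is E→W = 5+9 = 14; finish at 14 weeks.
Since W is critical, the +3 change carries straight to that chain (now 17 weeks).
No other chain overtakes it, so the finish is 17 weeks.

E, W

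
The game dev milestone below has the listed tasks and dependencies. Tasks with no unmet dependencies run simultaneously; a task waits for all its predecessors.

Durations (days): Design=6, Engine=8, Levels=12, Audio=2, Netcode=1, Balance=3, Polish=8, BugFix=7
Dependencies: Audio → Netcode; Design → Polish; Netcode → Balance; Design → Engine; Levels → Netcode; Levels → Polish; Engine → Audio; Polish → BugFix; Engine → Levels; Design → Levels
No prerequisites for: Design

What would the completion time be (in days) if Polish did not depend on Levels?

30

Before: longest chain Design→Engine→Levels→Polish→BugFix = 6+8+12+8+7 = 41, finish 41.
Without Levels→Polish, Polish's earliest start moves from 26 to 6.
The longest chain is now Design→Engine→Levels→Netcode→Balance = 6+8+12+1+3 = 30, so the game dev milestone takes 30 days.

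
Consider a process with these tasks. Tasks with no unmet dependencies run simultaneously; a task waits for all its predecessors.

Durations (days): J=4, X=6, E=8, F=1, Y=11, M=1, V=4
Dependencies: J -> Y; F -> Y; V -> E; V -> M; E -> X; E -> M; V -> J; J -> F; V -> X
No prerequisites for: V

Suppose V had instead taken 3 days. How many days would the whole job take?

Critical path before the change: V→J→F→Y = 4+4+1+11 = 20 giving 20 days.
V is on the critical path; changing it to 3 makes that path 19 days.
The critical path is still V→J→F→Y; finish is now 19 days.

19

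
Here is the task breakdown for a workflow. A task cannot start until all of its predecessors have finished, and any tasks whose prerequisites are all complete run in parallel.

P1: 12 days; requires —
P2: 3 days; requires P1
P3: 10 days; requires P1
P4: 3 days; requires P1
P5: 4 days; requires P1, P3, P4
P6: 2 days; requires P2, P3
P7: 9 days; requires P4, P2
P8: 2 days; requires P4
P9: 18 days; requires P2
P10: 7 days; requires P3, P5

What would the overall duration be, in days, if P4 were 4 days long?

Baseline: P1→P2→P9 = 12+3+18 = 33 → 33 days.
P4 is off the critical path — its longest chain is 26 days, giving 7 of slack.
No other chain overtakes it, so the finish is 33 days.

33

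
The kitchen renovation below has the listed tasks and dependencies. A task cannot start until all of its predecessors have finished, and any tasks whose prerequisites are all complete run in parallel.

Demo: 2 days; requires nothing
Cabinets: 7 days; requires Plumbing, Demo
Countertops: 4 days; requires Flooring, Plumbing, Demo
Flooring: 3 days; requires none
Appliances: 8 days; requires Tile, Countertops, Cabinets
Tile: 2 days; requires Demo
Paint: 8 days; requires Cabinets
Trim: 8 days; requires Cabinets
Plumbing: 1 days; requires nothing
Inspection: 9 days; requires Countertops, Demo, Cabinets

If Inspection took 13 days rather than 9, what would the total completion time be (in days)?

22

Actual critical path: Demo→Cabinets→Inspection = 2+7+9 = 18 ⇒ 18 days.
Since Inspection is critical, the +4 change carries straight to that chain (now 22 days).
That remains the longest chain; total 22 days.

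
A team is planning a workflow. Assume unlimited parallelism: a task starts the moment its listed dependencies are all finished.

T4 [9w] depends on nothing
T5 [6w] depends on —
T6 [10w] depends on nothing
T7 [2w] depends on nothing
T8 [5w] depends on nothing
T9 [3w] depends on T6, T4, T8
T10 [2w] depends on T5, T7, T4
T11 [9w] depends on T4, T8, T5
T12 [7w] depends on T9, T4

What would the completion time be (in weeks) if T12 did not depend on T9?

18

Original critical path: T6→T9→T12 = 10+3+7 = 20 ⇒ 20 weeks.
Without T9→T12, T12's earliest start moves from 13 to 9.
New critical path: T4→T11 = 9+9 = 18 ⇒ 18 weeks.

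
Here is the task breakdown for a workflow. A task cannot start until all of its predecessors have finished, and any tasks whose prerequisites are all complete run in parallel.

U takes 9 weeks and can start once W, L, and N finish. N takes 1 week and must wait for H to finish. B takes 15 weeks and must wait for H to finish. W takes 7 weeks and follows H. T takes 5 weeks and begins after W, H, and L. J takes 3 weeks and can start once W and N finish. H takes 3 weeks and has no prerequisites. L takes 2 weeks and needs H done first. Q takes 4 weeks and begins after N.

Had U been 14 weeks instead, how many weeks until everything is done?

24

As given, the longest chain is H→W→U = 3+7+9 = 19, so the finish is 19 weeks.
U lies on that path, so at 14 weeks the path becomes 24 weeks.
No other chain overtakes it, so the finish is 24 weeks.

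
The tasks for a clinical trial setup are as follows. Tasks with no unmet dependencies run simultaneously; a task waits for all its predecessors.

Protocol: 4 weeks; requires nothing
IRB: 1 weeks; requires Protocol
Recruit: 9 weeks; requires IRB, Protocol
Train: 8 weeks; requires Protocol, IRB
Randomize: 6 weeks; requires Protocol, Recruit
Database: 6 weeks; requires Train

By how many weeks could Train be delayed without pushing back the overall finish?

1

Critical path: Protocol→IRB→Recruit→Randomize = 4+1+9+6 = 20, so the finish is 20 weeks.
Longest path through Train: 19 weeks (earliest finish 13, latest finish 14).
Slack of Train = 6 − 5 = 1 week.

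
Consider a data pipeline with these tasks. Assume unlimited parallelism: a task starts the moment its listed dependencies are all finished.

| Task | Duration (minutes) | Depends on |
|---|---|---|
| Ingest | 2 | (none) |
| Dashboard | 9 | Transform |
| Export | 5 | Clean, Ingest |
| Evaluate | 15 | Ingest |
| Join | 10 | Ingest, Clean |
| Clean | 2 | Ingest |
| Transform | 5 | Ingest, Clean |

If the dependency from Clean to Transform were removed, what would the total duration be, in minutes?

17

Original critical path: Ingest→Clean→Transform→Dashboard = 2+2+5+9 = 18 ⇒ 18 minutes.
Without Clean→Transform, Transform's earliest start moves from 4 to 2.
The longest chain is now Ingest→Evaluate = 2+15 = 17, so the data pipeline takes 17 minutes.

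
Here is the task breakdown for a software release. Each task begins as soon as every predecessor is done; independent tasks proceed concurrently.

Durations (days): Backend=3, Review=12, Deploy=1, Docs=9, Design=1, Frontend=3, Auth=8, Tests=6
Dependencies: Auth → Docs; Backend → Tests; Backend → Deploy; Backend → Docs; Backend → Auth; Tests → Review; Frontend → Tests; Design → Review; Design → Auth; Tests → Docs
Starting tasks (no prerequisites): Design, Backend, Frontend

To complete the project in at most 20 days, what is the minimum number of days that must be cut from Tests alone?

Current finish: 21 days; target: 20.
Tests is on every critical path, so each day cut from Tests cuts the finish by one (this holds down to a finish of 20).
Need 21 − 20 = 1 day off Tests → Tests becomes 5 days, finish becomes 20.

1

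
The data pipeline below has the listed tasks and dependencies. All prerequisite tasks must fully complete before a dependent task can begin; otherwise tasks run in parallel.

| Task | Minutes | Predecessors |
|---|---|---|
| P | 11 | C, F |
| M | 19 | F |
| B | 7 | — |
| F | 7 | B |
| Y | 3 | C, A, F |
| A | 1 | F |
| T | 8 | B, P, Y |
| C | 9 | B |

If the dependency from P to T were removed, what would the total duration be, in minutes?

33

Before: longest chain B→C→P→T = 7+9+11+8 = 35, finish 35.
Without P→T, T's earliest start moves from 27 to 19.
New critical path: B→F→M = 7+7+19 = 33 ⇒ 33 minutes.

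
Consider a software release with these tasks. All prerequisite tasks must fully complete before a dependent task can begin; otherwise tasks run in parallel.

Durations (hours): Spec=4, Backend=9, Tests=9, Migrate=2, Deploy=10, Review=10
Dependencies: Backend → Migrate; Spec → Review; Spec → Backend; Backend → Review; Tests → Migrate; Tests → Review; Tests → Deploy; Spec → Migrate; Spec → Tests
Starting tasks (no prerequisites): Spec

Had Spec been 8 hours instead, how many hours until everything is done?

Critical path before the change: Spec→Backend→Review = 4+9+10 = 23 giving 23 hours.
Since Spec is critical, the +4 change carries straight to that chain (now 27 hours).
That remains the longest chain; total 27 hours.

27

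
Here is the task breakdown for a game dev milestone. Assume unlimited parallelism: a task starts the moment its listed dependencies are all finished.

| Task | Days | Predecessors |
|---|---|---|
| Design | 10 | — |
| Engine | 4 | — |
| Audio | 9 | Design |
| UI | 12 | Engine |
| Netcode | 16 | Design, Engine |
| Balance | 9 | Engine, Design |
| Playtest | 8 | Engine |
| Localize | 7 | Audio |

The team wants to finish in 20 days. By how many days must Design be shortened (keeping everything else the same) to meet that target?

6

Current finish: 26 days; target: 20.
Design is on every critical path, so each day cut from Design cuts the finish by one (this holds down to a finish of 20).
Need 26 − 20 = 6 days off Design → Design becomes 4 days, finish becomes 20.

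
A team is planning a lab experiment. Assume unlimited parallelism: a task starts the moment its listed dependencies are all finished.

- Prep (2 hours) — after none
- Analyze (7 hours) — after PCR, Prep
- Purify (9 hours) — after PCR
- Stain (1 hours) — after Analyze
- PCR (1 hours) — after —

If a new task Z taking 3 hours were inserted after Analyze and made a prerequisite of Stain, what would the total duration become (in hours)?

13

Originally the lab experiment takes 10 hours.
With Z inserted, Stain now waits for max(Analyze, Z).
New critical path: Prep→Analyze→Z→Stain = 2+7+3+1 = 13 ⇒ 13 hours.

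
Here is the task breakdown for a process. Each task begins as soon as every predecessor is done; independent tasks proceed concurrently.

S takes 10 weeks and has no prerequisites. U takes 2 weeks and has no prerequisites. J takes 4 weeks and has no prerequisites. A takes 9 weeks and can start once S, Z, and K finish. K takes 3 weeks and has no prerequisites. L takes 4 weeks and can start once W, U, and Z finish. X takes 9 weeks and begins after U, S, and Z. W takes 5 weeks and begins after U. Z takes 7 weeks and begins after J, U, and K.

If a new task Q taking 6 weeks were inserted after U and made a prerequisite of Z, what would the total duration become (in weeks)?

Originally the plan takes 20 weeks.
With Q inserted, Z now waits for max(J, U, K, Q).
New critical path: U→Q→Z→X = 2+6+7+9 = 24 ⇒ 24 weeks.

24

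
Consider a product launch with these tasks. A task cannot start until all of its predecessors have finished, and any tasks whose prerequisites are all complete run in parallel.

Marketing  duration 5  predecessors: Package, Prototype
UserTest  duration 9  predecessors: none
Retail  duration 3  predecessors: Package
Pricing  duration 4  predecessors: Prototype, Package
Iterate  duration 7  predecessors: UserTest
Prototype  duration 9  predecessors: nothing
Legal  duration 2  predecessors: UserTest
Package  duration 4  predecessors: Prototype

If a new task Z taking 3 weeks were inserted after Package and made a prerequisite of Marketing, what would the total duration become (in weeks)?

Originally the schedule takes 18 weeks.
With Z inserted, Marketing now waits for max(Package, Prototype, Z).
New critical path: Prototype→Package→Z→Marketing = 9+4+3+5 = 21 ⇒ 21 weeks.

21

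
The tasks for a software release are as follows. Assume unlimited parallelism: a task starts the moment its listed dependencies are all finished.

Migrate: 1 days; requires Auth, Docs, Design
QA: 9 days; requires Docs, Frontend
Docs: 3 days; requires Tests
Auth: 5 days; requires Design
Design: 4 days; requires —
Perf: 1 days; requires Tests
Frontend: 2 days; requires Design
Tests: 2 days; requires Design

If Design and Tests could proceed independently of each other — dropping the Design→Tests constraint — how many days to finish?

Original critical path: Design→Tests→Docs→QA = 4+2+3+9 = 18 ⇒ 18 days.
Without Design→Tests, Tests's earliest start moves from 4 to 0.
After: Design→Frontend→QA = 4+2+9 = 15 → 15 days.

15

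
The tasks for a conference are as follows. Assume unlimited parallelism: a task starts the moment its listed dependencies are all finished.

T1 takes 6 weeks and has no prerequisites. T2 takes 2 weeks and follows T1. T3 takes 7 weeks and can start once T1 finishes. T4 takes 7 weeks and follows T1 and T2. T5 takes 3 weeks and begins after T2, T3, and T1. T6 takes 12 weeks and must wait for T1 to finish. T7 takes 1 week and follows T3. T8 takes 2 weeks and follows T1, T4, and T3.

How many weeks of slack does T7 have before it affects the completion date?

4

Critical path: T1→T6 = 6+12 = 18, so the finish is 18 weeks.
Longest path through T7: 14 weeks (earliest finish 14, latest finish 18).
Slack of T7 = 17 − 13 = 4 weeks.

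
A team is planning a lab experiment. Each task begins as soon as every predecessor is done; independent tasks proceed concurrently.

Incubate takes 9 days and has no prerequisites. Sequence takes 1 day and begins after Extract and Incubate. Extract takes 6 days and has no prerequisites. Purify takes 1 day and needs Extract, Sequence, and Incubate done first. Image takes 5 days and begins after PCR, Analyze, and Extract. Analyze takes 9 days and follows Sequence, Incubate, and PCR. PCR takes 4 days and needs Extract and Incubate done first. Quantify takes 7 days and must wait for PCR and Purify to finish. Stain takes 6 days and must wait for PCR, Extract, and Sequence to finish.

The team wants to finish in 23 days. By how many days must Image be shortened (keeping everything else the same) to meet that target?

Current finish: 27 days; target: 23.
Image is on every critical path, so each day cut from Image cuts the finish by one (this holds down to a finish of 23).
Need 27 − 23 = 4 days off Image → Image becomes 1 day, finish becomes 23.

4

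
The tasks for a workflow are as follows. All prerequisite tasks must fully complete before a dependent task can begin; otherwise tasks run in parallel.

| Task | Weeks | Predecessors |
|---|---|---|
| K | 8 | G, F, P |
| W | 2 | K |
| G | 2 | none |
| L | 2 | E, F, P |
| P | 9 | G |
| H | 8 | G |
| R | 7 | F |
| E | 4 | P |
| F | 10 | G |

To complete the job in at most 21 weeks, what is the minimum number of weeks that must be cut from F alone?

1

Current finish: 22 weeks; target: 21.
F is on every critical path, so each week cut from F cuts the finish by one (this holds down to a finish of 21).
Need 22 − 21 = 1 week off F → F becomes 9 weeks, finish becomes 21.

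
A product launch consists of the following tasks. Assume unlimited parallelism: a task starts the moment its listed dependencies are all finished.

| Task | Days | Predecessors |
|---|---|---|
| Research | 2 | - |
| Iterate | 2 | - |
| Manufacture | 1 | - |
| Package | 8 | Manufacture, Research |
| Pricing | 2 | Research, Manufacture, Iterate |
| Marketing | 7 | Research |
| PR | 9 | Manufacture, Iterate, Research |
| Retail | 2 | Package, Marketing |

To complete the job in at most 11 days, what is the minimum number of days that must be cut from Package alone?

1

Current finish: 12 days; target: 11.
Package is on every critical path, so each day cut from Package cuts the finish by one (this holds down to a finish of 11).
Need 12 − 11 = 1 day off Package → Package becomes 7 days, finish becomes 11.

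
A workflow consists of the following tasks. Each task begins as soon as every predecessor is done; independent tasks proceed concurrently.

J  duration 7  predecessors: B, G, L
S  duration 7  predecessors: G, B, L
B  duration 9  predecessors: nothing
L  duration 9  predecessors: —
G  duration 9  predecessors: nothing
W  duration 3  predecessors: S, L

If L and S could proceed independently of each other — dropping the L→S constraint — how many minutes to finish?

Original critical path: B→S→W = 9+7+3 = 19 ⇒ 19 minutes.
Dropping L→S doesn't change S's earliest start (9); another predecessor still binds.
New critical path: B→S→W = 9+7+3 = 19 ⇒ 19 minutes.

19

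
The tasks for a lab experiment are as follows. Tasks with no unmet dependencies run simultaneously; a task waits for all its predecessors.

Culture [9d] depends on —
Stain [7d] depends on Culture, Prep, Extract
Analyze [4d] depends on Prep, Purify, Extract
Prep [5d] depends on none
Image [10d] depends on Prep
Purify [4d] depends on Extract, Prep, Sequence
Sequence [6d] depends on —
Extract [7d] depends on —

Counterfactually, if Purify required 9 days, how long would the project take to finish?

20

Actual critical path: Culture→Stain = 9+7 = 16 ⇒ 16 days.
Purify is off the critical path — its longest chain is 15 days, giving 1 of slack.
The binding chain switches to Extract→Purify→Analyze = 7+9+4 = 20; finish 20 days.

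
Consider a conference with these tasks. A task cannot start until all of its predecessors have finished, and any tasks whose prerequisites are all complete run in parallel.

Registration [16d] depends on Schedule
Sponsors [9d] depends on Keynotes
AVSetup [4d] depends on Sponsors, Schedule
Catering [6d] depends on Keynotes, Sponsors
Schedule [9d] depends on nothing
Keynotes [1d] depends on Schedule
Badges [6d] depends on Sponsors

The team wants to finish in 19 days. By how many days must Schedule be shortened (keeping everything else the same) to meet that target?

6

Current finish: 25 days; target: 19.
Schedule is on every critical path, so each day cut from Schedule cuts the finish by one (this holds down to a finish of 17).
Need 25 − 19 = 6 days off Schedule → Schedule becomes 3 days, finish becomes 19.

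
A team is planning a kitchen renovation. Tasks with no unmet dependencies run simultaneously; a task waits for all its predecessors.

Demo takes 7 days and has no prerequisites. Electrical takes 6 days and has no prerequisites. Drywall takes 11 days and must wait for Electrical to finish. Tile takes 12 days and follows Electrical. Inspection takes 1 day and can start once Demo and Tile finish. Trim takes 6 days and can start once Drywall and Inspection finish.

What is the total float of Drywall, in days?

2

The longest chain is Electrical→Tile→Inspection→Trim = 6+12+1+6 = 25; overall finish 25 days.
The longest chain containing Drywall totals 23 days.
Slack of Drywall = 8 − 6 = 2 days.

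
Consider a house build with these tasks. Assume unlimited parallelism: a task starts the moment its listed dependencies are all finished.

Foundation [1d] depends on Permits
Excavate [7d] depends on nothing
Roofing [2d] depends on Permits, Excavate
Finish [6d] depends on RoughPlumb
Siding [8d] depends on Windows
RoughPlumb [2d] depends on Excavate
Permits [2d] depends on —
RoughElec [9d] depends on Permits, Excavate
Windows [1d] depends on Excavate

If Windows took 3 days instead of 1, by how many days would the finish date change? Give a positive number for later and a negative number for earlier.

2

The binding path is Excavate→Windows→Siding = 7+1+8 = 16; finish at 16 days.
Windows is on the critical path; changing it to 3 makes that path 18 days.
That remains the longest chain; total 18 days.
Change in finish: 18 − 16 = +2 days.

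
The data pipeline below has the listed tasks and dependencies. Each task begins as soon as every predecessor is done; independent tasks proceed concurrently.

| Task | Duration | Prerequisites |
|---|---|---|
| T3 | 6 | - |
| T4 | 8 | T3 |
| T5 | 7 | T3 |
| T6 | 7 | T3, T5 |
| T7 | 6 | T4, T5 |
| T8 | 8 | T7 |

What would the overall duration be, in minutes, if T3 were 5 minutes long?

Actual critical path: T3→T4→T7→T8 = 6+8+6+8 = 28 ⇒ 28 minutes.
T3 lies on that path, so at 5 minutes the path becomes 27 minutes.
The critical path is still T3→T4→T7→T8; finish is now 27 minutes.

27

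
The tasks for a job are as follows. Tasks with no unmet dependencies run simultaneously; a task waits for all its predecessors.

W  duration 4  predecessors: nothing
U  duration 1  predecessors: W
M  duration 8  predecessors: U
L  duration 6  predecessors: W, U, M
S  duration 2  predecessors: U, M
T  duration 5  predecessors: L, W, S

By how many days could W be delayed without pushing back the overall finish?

The longest chain is W→U→M→L→T = 4+1+8+6+5 = 24; overall finish 24 days.
Longest path through W: 24 days (earliest finish 4, latest finish 4).
So W can slip 4 − 4 = 0 days.

0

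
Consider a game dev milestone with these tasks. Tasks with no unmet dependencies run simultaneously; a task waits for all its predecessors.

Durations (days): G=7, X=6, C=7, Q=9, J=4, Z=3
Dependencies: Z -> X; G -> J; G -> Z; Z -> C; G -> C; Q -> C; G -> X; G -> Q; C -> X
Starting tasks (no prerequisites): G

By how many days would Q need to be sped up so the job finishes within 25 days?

4

Current finish: 29 days; target: 25.
Q is on every critical path, so each day cut from Q cuts the finish by one (this holds down to a finish of 23).
Need 29 − 25 = 4 days off Q → Q becomes 5 days, finish becomes 25.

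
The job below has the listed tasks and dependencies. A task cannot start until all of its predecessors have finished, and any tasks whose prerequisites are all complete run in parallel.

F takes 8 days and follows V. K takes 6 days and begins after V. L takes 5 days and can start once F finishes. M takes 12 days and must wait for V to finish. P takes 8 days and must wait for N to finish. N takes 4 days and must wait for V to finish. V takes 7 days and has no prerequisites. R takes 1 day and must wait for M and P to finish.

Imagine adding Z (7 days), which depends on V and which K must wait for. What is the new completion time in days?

20

Originally the job takes 20 days.
With Z inserted, K now waits for max(V, Z).
New critical path: V→Z→K = 7+7+6 = 20 ⇒ 20 days.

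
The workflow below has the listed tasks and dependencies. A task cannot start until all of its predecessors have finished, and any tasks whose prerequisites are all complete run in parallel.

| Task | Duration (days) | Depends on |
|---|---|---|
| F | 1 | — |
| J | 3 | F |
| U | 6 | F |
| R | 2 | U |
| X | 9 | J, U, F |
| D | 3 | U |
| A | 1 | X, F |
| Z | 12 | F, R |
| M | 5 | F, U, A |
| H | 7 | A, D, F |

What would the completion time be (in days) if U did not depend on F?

With the dependency in place, F→U→X→A→H = 1+6+9+1+7 = 24 sets the finish at 24 days.
Without F→U, U's earliest start moves from 1 to 0.
After: U→X→A→H = 6+9+1+7 = 23 → 23 days.

23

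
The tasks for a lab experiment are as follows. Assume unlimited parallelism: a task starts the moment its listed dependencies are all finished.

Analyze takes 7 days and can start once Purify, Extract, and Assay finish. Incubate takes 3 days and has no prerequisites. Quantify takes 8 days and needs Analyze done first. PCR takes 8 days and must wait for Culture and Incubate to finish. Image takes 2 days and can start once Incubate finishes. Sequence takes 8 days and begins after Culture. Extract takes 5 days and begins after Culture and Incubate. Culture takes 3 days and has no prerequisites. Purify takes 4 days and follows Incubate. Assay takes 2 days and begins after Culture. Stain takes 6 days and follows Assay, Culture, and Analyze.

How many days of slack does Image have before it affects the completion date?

18

The longest chain is Culture→Extract→Analyze→Quantify = 3+5+7+8 = 23; overall finish 23 days.
Longest path through Image: 5 days (earliest finish 5, latest finish 23).
Slack of Image = 21 − 3 = 18 days.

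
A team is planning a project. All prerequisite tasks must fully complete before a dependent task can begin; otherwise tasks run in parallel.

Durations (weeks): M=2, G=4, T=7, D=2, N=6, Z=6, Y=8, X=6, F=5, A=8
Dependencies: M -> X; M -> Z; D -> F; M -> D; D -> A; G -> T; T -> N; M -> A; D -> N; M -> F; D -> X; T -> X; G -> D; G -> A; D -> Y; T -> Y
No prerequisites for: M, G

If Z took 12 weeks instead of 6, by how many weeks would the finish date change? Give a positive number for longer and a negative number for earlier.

0

Baseline: G→T→Y = 4+7+8 = 19 → 19 weeks.
The longest path through Z is only 8 weeks, so Z has float 11.
That remains the longest chain; total 19 weeks.
Change in finish: 19 − 19 = +0 weeks.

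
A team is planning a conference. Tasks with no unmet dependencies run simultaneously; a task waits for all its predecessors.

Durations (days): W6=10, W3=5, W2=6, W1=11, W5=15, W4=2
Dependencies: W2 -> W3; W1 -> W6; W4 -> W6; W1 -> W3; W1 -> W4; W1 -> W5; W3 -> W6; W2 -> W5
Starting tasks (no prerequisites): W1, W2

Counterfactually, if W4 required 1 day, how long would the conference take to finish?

Actual critical path: W1→W3→W6 = 11+5+10 = 26 ⇒ 26 days.
W4 has 3 days of float (longest path through it is 23).
No other chain overtakes it, so the finish is 26 days.

26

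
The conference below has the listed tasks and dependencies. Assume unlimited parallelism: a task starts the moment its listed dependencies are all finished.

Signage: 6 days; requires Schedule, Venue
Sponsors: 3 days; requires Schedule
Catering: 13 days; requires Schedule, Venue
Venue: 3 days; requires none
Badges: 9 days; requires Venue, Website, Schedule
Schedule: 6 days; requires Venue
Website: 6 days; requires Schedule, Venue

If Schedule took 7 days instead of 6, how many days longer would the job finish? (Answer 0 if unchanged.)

1

Baseline: Venue→Schedule→Website→Badges = 3+6+6+9 = 24 → 24 days.
Schedule lies on that path, so at 7 days the path becomes 25 days.
That remains the longest chain; total 25 days.
Change in finish: 25 − 24 = +1 days.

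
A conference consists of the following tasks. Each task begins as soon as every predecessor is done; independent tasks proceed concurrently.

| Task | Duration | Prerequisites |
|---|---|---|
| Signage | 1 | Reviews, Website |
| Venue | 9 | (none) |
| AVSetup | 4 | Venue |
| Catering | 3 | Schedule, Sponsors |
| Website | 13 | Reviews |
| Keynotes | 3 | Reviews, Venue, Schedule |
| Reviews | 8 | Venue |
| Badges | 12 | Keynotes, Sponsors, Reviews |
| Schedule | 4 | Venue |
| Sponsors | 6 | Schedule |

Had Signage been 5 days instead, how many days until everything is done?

Actual critical path: Venue→Reviews→Keynotes→Badges = 9+8+3+12 = 32 ⇒ 32 days.
Signage is off the critical path — its longest chain is 31 days, giving 1 of slack.
Now Venue→Reviews→Website→Signage = 9+8+13+5 = 35 is longest, so the finish becomes 35 days.

35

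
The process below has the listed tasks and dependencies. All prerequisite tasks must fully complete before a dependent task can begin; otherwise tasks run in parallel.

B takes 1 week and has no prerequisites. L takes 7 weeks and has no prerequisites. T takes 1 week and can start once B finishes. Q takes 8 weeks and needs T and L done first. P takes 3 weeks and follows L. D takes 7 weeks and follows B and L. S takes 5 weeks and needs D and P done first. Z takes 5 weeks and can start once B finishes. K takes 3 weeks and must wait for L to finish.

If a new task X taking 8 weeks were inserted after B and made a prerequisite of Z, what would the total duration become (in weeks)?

19

Originally the process takes 19 weeks.
With X inserted, Z now waits for max(B, X).
New critical path: L→D→S = 7+7+5 = 19 ⇒ 19 weeks.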